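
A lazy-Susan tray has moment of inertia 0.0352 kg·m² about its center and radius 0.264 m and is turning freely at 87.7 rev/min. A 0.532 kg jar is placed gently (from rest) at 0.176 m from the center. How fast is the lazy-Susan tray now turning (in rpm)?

The added mass arrives with no angular momentum about the center, and any external torque about the center is negligible, so the system's angular momentum is conserved.
Added inertia Σmr² = (0.532)(0.176)² = 0.01648 kg·m²; I_f = 0.03520 + 0.01648 = 0.05168 kg·m².
ω_f = I_p ω_i / I_f = (0.03520)(87.7) / 0.05168 = 59.73 rpm.

ω_f ≈ 59.7 rpm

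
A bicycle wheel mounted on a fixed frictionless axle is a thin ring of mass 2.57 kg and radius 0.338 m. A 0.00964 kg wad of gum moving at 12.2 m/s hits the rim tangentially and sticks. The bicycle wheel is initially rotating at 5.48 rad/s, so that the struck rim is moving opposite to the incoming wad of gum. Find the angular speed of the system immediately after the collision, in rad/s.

The axle reaction passes through the axle and exerts no torque about it; angular momentum about the axle is conserved through the impact.
I_p = (2.57)(0.338)² = 0.2936 kg·m². Taking the sense of the wad of gum's angular momentum as positive, L_{wad} = m v R = (0.00964)(12.2)(0.338) = 0.03975 kg·m²/s.
L_i = −I_p ω_p + m v R = −(0.2936)(5.48) + 0.03975 = -1.569 kg·m²/s.
After sticking, I_f = I_p + m R² = 0.2936 + (0.00964)(0.338)² = 0.2947 kg·m².
ω_f = L_i / I_f = -1.569 / 0.2947 = -5.325 rad/s.

|ω_f| ≈ 5.32 rad/s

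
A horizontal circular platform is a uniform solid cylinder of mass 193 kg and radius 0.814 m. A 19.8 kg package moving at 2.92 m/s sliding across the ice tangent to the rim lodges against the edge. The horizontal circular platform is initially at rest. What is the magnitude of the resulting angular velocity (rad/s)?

The axle reaction passes through the central axle and exerts no torque about it; angular momentum about the central axle is conserved through the impact.
I_p = ½(193)(0.814)² = 63.94 kg·m². Taking the sense of the package's angular momentum as positive, L_{package} = m v R = (19.8)(2.92)(0.814) = 47.06 kg·m²/s.
L_i = 0 + 47.06 = 47.06 kg·m²/s.
After sticking, I_f = I_p + m R² = 63.94 + (19.8)(0.814)² = 77.06 kg·m².
ω_f = L_i / I_f = 47.06 / 77.06 = 0.6107 rad/s.

|ω_f| ≈ 0.611 rad/s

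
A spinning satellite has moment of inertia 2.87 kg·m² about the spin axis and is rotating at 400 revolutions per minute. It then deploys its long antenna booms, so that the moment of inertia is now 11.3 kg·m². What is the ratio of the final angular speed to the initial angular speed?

ω₂/ω₁ ≈ 0.254

No external torque acts about the spin axis, so angular momentum is conserved.
ω₂/ω₁ = I₁/I₂ = 2.870 / 11.30 = 0.2540.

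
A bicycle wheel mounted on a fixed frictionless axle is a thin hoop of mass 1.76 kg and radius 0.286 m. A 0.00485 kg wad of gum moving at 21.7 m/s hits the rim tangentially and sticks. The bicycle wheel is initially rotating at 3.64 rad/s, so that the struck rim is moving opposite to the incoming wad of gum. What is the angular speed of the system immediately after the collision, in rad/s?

|ω_f| ≈ 3.42 rad/s

The axle reaction passes through the axle and exerts no torque about it; angular momentum about the axle is conserved through the impact.
I_p = (1.76)(0.286)² = 0.1440 kg·m². Taking the sense of the wad of gum's angular momentum as positive, L_{wad} = m v R = (0.00485)(21.7)(0.286) = 0.03010 kg·m²/s.
L_i = −I_p ω_p + m v R = −(0.1440)(3.64) + 0.03010 = -0.4939 kg·m²/s.
After sticking, I_f = I_p + m R² = 0.1440 + (0.00485)(0.286)² = 0.1444 kg·m².
ω_f = L_i / I_f = -0.4939 / 0.1444 = -3.421 rad/s.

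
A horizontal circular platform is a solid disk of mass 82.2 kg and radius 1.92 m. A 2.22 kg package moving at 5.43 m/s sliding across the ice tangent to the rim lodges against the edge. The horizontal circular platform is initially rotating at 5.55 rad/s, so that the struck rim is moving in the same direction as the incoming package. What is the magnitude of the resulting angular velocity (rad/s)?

|ω_f| ≈ 5.41 rad/s

About the central axle the impulsive forces during the collision are internal, so angular momentum about that axis is conserved.
I_p = ½(82.2)(1.92)² = 151.5 kg·m². Taking the sense of the package's angular momentum as positive, L_{package} = m v R = (2.22)(5.43)(1.92) = 23.14 kg·m²/s.
L_i = +I_p ω_p + m v R = +(151.5)(5.55) + 23.14 = 864.0 kg·m²/s.
After sticking, I_f = I_p + m R² = 151.5 + (2.22)(1.92)² = 159.7 kg·m².
ω_f = L_i / I_f = 864.0 / 159.7 = 5.411 rad/s.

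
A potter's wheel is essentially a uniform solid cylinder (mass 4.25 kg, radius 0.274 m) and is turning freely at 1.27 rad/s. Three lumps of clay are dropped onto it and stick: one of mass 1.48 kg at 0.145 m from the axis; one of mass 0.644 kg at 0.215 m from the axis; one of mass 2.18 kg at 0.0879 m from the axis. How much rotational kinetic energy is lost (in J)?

energy lost ≈ 0.0421 J

The added mass arrives with no angular momentum about the axis, and any external torque about the axis is negligible, so the system's angular momentum is conserved.
I_p = ½(4.25)(0.274)² = 0.1595 kg·m².
Added inertia Σmr² = (1.48)(0.145)² + (0.644)(0.215)² + (2.18)(0.0879)² = 0.07773 kg·m²; I_f = 0.1595 + 0.07773 = 0.2373 kg·m².
ω_f = I_p ω_i / I_f = (0.1595)(1.27) / 0.2373 = 0.8539 rad/s.
KE_i = ½(0.1595)(1.270 rad/s)² = 0.1287 J; KE_f = ½(0.2373)(0.8539)² = 0.08651 J.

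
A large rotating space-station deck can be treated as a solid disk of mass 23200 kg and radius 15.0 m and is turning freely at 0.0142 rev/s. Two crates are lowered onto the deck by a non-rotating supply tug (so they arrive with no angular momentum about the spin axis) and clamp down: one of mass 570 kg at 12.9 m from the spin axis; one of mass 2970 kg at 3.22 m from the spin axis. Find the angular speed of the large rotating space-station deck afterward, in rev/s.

No external torque acts about the spin axis; L_before = L_after.
I_p = ½(23200)(15.0)² = 2.610e+06 kg·m².
Added inertia Σmr² = (570)(12.9)² + (2970)(3.22)² = 1.256e+05 kg·m²; I_f = 2.610e+06 + 1.256e+05 = 2.736e+06 kg·m².
ω_f = I_p ω_i / I_f = (2.610e+06)(0.0142) / 2.736e+06 = 0.01355 rev/s.

ω_f ≈ 0.0135 rev/s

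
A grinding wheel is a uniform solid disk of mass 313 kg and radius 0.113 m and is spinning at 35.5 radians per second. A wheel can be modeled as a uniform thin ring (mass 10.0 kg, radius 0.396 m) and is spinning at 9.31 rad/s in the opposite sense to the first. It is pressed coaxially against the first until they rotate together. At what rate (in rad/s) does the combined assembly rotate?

|ω_f| ≈ 15.8 rad/s

The coupling torques are internal; angular momentum about the shared axis is conserved.
Moments of inertia: I_A = ½(313)(0.113)² = 1.998 kg·m²; I_B = (10.0)(0.396)² = 1.568 kg·m².
Taking A's sense as positive: L = (1.998)(35.5) − (1.568)(9.31) = 56.34 kg·m²·rad/s.
Combined I = 1.998 + 1.568 = 3.567 kg·m².
ω_f = L / I = 56.34 / 3.567 = 15.80 rad/s.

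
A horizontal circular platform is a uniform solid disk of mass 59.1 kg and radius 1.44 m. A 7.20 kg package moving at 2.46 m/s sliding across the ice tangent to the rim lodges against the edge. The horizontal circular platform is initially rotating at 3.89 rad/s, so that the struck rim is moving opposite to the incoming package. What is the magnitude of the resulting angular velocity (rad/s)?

|ω_f| ≈ 2.79 rad/s

About the central axle the impulsive forces during the collision are internal, so angular momentum about that axis is conserved.
I_p = ½(59.1)(1.44)² = 61.27 kg·m². Taking the sense of the package's angular momentum as positive, L_{package} = m v R = (7.20)(2.46)(1.44) = 25.51 kg·m²/s.
L_i = −I_p ω_p + m v R = −(61.27)(3.89) + 25.51 = -212.9 kg·m²/s.
After sticking, I_f = I_p + m R² = 61.27 + (7.20)(1.44)² = 76.20 kg·m².
ω_f = L_i / I_f = -212.9 / 76.20 = -2.793 rad/s.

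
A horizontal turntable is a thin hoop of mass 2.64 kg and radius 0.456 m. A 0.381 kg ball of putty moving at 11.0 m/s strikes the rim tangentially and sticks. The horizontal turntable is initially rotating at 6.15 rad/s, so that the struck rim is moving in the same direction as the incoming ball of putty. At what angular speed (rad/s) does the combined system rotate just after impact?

|ω_f| ≈ 8.42 rad/s

The axle reaction passes through the axle and exerts no torque about it; angular momentum about the axle is conserved through the impact.
I_p = (2.64)(0.456)² = 0.5490 kg·m². Taking the sense of the ball of putty's angular momentum as positive, L_{ball} = m v R = (0.381)(11.0)(0.456) = 1.911 kg·m²/s.
L_i = +I_p ω_p + m v R = +(0.5490)(6.15) + 1.911 = 5.287 kg·m²/s.
After sticking, I_f = I_p + m R² = 0.5490 + (0.381)(0.456)² = 0.6282 kg·m².
ω_f = L_i / I_f = 5.287 / 0.6282 = 8.417 rad/s.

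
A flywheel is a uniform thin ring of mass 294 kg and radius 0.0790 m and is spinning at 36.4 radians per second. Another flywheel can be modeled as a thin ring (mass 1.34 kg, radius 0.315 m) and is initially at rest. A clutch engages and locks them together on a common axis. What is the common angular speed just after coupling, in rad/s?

|ω_f| ≈ 33.9 rad/s

The coupling torques are internal; angular momentum about the shared axis is conserved.
Moments of inertia: I_A = (294)(0.0790)² = 1.835 kg·m²; I_B = (1.34)(0.315)² = 0.1330 kg·m².
Taking A's sense as positive: L = (1.835)(36.4) = 66.79 kg·m²·rad/s.
Combined I = 1.835 + 0.1330 = 1.968 kg·m².
ω_f = L / I = 66.79 / 1.968 = 33.94 rad/s.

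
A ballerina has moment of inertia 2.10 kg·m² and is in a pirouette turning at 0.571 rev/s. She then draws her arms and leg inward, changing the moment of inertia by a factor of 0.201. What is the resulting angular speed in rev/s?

No external torque acts about the spin axis, so angular momentum is conserved.
I₂ = 0.201 × 2.10 = 0.4221 kg·m².
ω₂ = I₁ω₁ / I₂ = (2.100)(0.571 rev/s) / (0.4221) = 2.841 rev/s.

ω₂ ≈ 2.84 rev/s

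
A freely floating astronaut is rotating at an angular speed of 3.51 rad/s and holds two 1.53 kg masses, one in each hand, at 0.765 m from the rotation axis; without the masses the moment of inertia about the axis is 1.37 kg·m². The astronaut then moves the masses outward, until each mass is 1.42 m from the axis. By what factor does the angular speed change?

ω₂/ω₁ ≈ 0.419

With no external torque about the axis, L is conserved: I₁ω₁ = I₂ω₂.
I₁ = 1.37 + 2(1.53)(0.765)² = 3.161 kg·m²; I₂ = 1.37 + 2(1.53)(1.42)² = 7.540 kg·m².
ω₂/ω₁ = I₁/I₂ = 3.161 / 7.540 = 0.4192.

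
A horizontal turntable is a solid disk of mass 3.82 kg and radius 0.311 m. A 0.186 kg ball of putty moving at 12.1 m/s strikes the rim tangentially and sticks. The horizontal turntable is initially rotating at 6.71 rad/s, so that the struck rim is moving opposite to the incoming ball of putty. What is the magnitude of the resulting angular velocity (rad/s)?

|ω_f| ≈ 2.66 rad/s

About the axle the impulsive forces during the collision are internal, so angular momentum about that axis is conserved.
I_p = ½(3.82)(0.311)² = 0.1847 kg·m². Taking the sense of the ball of putty's angular momentum as positive, L_{ball} = m v R = (0.186)(12.1)(0.311) = 0.6999 kg·m²/s.
L_i = −I_p ω_p + m v R = −(0.1847)(6.71) + 0.6999 = -0.5396 kg·m²/s.
After sticking, I_f = I_p + m R² = 0.1847 + (0.186)(0.311)² = 0.2027 kg·m².
ω_f = L_i / I_f = -0.5396 / 0.2027 = -2.662 rad/s.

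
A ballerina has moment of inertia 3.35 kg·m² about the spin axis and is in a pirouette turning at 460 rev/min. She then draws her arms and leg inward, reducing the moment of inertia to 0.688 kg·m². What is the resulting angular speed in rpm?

ω₂ ≈ 2240 rpm

No external torque acts about the spin axis, so angular momentum is conserved.
ω₂ = I₁ω₁ / I₂ = (3.350)(460 rpm) / (0.6880) = 2240 rpm.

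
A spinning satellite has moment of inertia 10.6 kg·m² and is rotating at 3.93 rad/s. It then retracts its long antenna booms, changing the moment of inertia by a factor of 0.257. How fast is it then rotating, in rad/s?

Angular momentum about the spin axis is conserved since the torque about it is zero.
I₂ = 0.257 × 10.6 = 2.724 kg·m².
ω₂ = I₁ω₁ / I₂ = (10.60)(3.93 rad/s) / (2.724) = 15.29 rad/s.

ω₂ ≈ 15.3 rad/s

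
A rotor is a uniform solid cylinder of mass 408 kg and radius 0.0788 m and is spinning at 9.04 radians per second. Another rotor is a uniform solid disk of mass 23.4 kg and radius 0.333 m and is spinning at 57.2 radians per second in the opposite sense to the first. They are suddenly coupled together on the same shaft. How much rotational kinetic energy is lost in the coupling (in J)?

No external torque acts about the common axis, so total angular momentum is conserved.
Moments of inertia: I_A = ½(408)(0.0788)² = 1.267 kg·m²; I_B = ½(23.4)(0.333)² = 1.297 kg·m².
Taking A's sense as positive: L = (1.267)(9.04) − (1.297)(57.2) = -62.76 kg·m²·rad/s.
Combined I = 1.267 + 1.297 = 2.564 kg·m².
ω_f = L / I = -62.76 / 2.564 = -24.48 rad/s.
KE_i = ½ΣIω² = 2174 J; KE_f = ½(2.564)(24.48)² = 768.1 J.

ΔKE lost ≈ 1410 J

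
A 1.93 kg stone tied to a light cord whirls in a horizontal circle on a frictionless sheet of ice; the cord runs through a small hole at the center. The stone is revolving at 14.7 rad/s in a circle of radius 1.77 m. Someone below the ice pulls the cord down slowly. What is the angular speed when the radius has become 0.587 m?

ω₂ ≈ 134 rad/s

The constraining force is radial, so m r² ω about the center is conserved.
ω₂ = ω₁ (r₁/r₂)² = (14.7)(1.77/0.587)² = 133.7 rad/s.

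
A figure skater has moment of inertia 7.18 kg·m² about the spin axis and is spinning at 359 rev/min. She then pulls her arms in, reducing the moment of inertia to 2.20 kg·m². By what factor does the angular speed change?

No external torque acts about the spin axis, so angular momentum is conserved.
ω₂/ω₁ = I₁/I₂ = 7.180 / 2.200 = 3.264.

ω₂/ω₁ ≈ 3.26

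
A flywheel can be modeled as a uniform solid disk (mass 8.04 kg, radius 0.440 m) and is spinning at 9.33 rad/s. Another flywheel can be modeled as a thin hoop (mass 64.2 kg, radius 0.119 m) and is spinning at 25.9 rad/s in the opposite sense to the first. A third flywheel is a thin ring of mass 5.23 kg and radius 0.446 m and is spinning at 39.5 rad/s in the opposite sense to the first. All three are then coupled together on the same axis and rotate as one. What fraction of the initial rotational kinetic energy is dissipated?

fraction ≈ 0.475

No external torque acts about the common axis, so total angular momentum is conserved.
Moments of inertia: I_A = ½(8.04)(0.440)² = 0.7783 kg·m²; I_B = (64.2)(0.119)² = 0.9091 kg·m²; I_C = (5.23)(0.446)² = 1.040 kg·m².
Taking A's sense as positive: L = (0.7783)(9.33) − (0.9091)(25.9) − (1.040)(39.5) = -57.38 kg·m²·rad/s.
Combined I = 0.7783 + 0.9091 + 1.040 = 2.728 kg·m².
ω_f = L / I = -57.38 / 2.728 = -21.04 rad/s.
KE_i = ½ΣIω² = 1150 J; KE_f = ½(2.728)(21.04)² = 603.5 J.
Fraction dissipated = (KE_i − KE_f)/KE_i = 0.4754.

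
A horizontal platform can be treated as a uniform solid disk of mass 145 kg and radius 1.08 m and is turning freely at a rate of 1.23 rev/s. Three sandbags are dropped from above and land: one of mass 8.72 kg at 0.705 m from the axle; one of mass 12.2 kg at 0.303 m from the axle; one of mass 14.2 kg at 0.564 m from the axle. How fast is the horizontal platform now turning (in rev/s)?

ω_f ≈ 1.10 rev/s

No external torque acts about the axle; L_before = L_after.
I_p = ½(145)(1.08)² = 84.56 kg·m².
Added inertia Σmr² = (8.72)(0.705)² + (12.2)(0.303)² + (14.2)(0.564)² = 9.971 kg·m²; I_f = 84.56 + 9.971 = 94.54 kg·m².
ω_f = I_p ω_i / I_f = (84.56)(1.23) / 94.54 = 1.100 rev/s.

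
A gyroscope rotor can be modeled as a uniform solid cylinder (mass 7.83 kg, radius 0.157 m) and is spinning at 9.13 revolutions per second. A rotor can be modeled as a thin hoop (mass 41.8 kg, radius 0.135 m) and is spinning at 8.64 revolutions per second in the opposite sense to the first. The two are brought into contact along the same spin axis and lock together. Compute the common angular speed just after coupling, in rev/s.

No external torque acts about the common axis, so total angular momentum is conserved.
Moments of inertia: I_A = ½(7.83)(0.157)² = 0.09650 kg·m²; I_B = (41.8)(0.135)² = 0.7618 kg·m².
Taking A's sense as positive: L = (0.09650)(9.13) − (0.7618)(8.64) = -5.701 kg·m²·rev/s.
Combined I = 0.09650 + 0.7618 = 0.8583 kg·m².
ω_f = L / I = -5.701 / 0.8583 = -6.642 rev/s.

|ω_f| ≈ 6.64 rev/s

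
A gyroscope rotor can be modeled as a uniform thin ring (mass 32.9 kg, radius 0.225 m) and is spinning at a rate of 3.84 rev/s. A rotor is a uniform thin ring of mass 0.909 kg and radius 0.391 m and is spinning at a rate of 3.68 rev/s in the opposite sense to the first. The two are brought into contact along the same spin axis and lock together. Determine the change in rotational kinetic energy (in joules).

No external torque acts about the common axis, so total angular momentum is conserved.
Moments of inertia: I_A = (32.9)(0.225)² = 1.666 kg·m²; I_B = (0.909)(0.391)² = 0.1390 kg·m².
Taking A's sense as positive: L = (1.666)(3.84) − (0.1390)(3.68) = 5.884 kg·m²·rev/s.
Combined I = 1.666 + 0.1390 = 1.805 kg·m².
ω_f = L / I = 5.884 / 1.805 = 3.261 rev/s.
KE_i = ½ΣIω² = 521.9 J; KE_f = ½(1.805)(20.49)² = 378.8 J.

ΔKE ≈ -143 J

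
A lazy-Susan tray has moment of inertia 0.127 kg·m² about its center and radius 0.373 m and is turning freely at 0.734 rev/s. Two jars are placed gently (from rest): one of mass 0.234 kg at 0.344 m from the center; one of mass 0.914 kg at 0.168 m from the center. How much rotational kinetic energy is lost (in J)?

energy lost ≈ 0.400 J

No external torque acts about the center; L_before = L_after.
Added inertia Σmr² = (0.234)(0.344)² + (0.914)(0.168)² = 0.05349 kg·m²; I_f = 0.1270 + 0.05349 = 0.1805 kg·m².
ω_f = I_p ω_i / I_f = (0.1270)(0.734) / 0.1805 = 0.5165 rev/s.
KE_i = ½(0.1270)(4.612 rad/s)² = 1.351 J; KE_f = ½(0.1805)(3.245)² = 0.9503 J.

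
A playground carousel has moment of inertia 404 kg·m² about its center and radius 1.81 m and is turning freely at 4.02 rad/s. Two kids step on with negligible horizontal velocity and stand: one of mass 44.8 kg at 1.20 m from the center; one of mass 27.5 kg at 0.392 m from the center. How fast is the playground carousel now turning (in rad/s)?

No external torque acts about the center; L_before = L_after.
Added inertia Σmr² = (44.8)(1.20)² + (27.5)(0.392)² = 68.74 kg·m²; I_f = 404.0 + 68.74 = 472.7 kg·m².
ω_f = I_p ω_i / I_f = (404.0)(4.02) / 472.7 = 3.435 rad/s.

ω_f ≈ 3.44 rad/s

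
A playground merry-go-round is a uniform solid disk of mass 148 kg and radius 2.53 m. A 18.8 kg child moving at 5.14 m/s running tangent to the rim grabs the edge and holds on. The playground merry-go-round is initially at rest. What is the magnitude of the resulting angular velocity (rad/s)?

About the axle the impulsive forces during the collision are internal, so angular momentum about that axis is conserved.
I_p = ½(148)(2.53)² = 473.7 kg·m². Taking the sense of the child's angular momentum as positive, L_{child} = m v R = (18.8)(5.14)(2.53) = 244.5 kg·m²/s.
L_i = 0 + 244.5 = 244.5 kg·m²/s.
After sticking, I_f = I_p + m R² = 473.7 + (18.8)(2.53)² = 594.0 kg·m².
ω_f = L_i / I_f = 244.5 / 594.0 = 0.4116 rad/s.

|ω_f| ≈ 0.412 rad/s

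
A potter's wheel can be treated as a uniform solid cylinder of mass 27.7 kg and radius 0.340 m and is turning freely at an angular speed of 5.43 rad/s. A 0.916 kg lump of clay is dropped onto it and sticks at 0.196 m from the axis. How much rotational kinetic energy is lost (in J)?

energy lost ≈ 0.508 J

No external torque acts about the axis; L_before = L_after.
I_p = ½(27.7)(0.340)² = 1.601 kg·m².
Added inertia Σmr² = (0.916)(0.196)² = 0.03519 kg·m²; I_f = 1.601 + 0.03519 = 1.636 kg·m².
ω_f = I_p ω_i / I_f = (1.601)(5.43) / 1.636 = 5.313 rad/s.
KE_i = ½(1.601)(5.430 rad/s)² = 23.60 J; KE_f = ½(1.636)(5.313)² = 23.10 J.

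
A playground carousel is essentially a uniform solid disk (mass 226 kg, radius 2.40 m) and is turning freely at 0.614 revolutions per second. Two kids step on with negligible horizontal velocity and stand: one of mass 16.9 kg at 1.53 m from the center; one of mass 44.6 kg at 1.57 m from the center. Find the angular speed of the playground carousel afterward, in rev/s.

ω_f ≈ 0.499 rev/s

No external torque acts about the center; L_before = L_after.
I_p = ½(226)(2.40)² = 650.9 kg·m².
Added inertia Σmr² = (16.9)(1.53)² + (44.6)(1.57)² = 149.5 kg·m²; I_f = 650.9 + 149.5 = 800.4 kg·m².
ω_f = I_p ω_i / I_f = (650.9)(0.614) / 800.4 = 0.4993 rev/s.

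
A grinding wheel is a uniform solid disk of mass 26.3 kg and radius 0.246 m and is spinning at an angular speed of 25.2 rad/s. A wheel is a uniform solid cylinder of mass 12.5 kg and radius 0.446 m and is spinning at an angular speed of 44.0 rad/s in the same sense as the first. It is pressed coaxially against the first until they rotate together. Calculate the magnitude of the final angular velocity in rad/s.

|ω_f| ≈ 36.7 rad/s

No external torque acts about the common axis, so total angular momentum is conserved.
Moments of inertia: I_A = ½(26.3)(0.246)² = 0.7958 kg·m²; I_B = ½(12.5)(0.446)² = 1.243 kg·m².
Taking A's sense as positive: L = (0.7958)(25.2) + (1.243)(44.0) = 74.76 kg·m²·rad/s.
Combined I = 0.7958 + 1.243 = 2.039 kg·m².
ω_f = L / I = 74.76 / 2.039 = 36.66 rad/s.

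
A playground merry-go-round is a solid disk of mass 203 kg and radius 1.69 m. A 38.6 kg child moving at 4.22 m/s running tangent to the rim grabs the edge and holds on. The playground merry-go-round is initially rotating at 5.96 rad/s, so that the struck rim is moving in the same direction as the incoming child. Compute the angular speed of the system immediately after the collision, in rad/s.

About the axle the impulsive forces during the collision are internal, so angular momentum about that axis is conserved.
I_p = ½(203)(1.69)² = 289.9 kg·m². Taking the sense of the child's angular momentum as positive, L_{child} = m v R = (38.6)(4.22)(1.69) = 275.3 kg·m²/s.
L_i = +I_p ω_p + m v R = +(289.9)(5.96) + 275.3 = 2003 kg·m²/s.
After sticking, I_f = I_p + m R² = 289.9 + (38.6)(1.69)² = 400.1 kg·m².
ω_f = L_i / I_f = 2003 / 400.1 = 5.006 rad/s.

|ω_f| ≈ 5.01 rad/s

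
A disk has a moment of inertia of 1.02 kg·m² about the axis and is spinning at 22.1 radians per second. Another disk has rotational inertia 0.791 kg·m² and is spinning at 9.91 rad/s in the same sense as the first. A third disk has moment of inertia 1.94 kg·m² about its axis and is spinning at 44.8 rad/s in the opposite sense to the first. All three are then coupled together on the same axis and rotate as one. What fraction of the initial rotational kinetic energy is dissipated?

fraction ≈ 0.809

The coupling torques are internal; angular momentum about the shared axis is conserved.
Taking A's sense as positive: L = (1.020)(22.1) + (0.7910)(9.91) − (1.940)(44.8) = -56.53 kg·m²·rad/s.
Combined I = 1.020 + 0.7910 + 1.940 = 3.751 kg·m².
ω_f = L / I = -56.53 / 3.751 = -15.07 rad/s.
KE_i = ½ΣIω² = 2235 J; KE_f = ½(3.751)(15.07)² = 426.0 J.
Fraction dissipated = (KE_i − KE_f)/KE_i = 0.8094.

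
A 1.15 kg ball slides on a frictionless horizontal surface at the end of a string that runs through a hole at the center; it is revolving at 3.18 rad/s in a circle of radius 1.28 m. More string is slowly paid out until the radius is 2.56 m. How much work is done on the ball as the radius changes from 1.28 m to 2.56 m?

W ≈ -7.15 J

No torque about the axis ⇒ m r₁² ω₁ = m r₂² ω₂.
ω₂ = ω₁ (r₁/r₂)² = (3.18)(1.28/2.56)² = 0.7950 rad/s.
W = ΔKE = ½m(v₂² − v₁²) = -7.145 J.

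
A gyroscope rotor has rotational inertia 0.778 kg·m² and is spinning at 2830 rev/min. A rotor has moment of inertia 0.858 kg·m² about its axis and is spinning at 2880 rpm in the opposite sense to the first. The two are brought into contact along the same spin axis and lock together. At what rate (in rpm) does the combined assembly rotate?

The coupling torques are internal; angular momentum about the shared axis is conserved.
Taking A's sense as positive: L = (0.7780)(2830) − (0.8580)(2880) = -269.3 kg·m²·rpm.
Combined I = 0.7780 + 0.8580 = 1.636 kg·m².
ω_f = L / I = -269.3 / 1.636 = -164.6 rpm.

|ω_f| ≈ 165 rpm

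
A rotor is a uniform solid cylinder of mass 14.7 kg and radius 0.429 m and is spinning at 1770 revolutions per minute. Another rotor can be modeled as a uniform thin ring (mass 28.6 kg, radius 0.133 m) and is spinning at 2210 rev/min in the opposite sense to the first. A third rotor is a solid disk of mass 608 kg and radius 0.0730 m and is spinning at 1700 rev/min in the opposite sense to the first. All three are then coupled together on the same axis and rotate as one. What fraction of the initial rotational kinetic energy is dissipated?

The coupling torques are internal; angular momentum about the shared axis is conserved.
Moments of inertia: I_A = ½(14.7)(0.429)² = 1.353 kg·m²; I_B = (28.6)(0.133)² = 0.5059 kg·m²; I_C = ½(608)(0.0730)² = 1.620 kg·m².
Taking A's sense as positive: L = (1.353)(1770) − (0.5059)(2210) − (1.620)(1700) = -1478 kg·m²·rpm.
Combined I = 1.353 + 0.5059 + 1.620 = 3.479 kg·m².
ω_f = L / I = -1478 / 3.479 = -424.8 rpm.
KE_i = ½ΣIω² = 62460 J; KE_f = ½(3.479)(44.49)² = 3442 J.
Fraction dissipated = (KE_i − KE_f)/KE_i = 0.9449.

fraction ≈ 0.945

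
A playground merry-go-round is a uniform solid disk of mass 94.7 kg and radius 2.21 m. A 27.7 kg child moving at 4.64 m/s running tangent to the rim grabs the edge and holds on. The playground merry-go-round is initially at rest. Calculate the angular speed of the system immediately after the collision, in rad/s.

|ω_f| ≈ 0.775 rad/s

The axle reaction passes through the axle and exerts no torque about it; angular momentum about the axle is conserved through the impact.
I_p = ½(94.7)(2.21)² = 231.3 kg·m². Taking the sense of the child's angular momentum as positive, L_{child} = m v R = (27.7)(4.64)(2.21) = 284.0 kg·m²/s.
L_i = 0 + 284.0 = 284.0 kg·m²/s.
After sticking, I_f = I_p + m R² = 231.3 + (27.7)(2.21)² = 366.6 kg·m².
ω_f = L_i / I_f = 284.0 / 366.6 = 0.7749 rad/s.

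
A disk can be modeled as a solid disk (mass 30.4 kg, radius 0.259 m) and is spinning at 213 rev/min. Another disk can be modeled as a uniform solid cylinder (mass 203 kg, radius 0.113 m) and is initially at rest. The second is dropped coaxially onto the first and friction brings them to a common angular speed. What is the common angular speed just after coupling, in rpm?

|ω_f| ≈ 93.8 rpm

The coupling torques are internal; angular momentum about the shared axis is conserved.
Moments of inertia: I_A = ½(30.4)(0.259)² = 1.020 kg·m²; I_B = ½(203)(0.113)² = 1.296 kg·m².
Taking A's sense as positive: L = (1.020)(213) = 217.2 kg·m²·rpm.
Combined I = 1.020 + 1.296 = 2.316 kg·m².
ω_f = L / I = 217.2 / 2.316 = 93.79 rpm.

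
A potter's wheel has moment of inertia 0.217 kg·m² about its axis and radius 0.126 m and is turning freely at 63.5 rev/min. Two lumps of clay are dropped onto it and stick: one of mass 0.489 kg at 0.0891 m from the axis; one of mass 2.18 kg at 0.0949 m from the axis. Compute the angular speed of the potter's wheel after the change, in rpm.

ω_f ≈ 57.3 rpm

The added mass arrives with no angular momentum about the axis, and any external torque about the axis is negligible, so the system's angular momentum is conserved.
Added inertia Σmr² = (0.489)(0.0891)² + (2.18)(0.0949)² = 0.02352 kg·m²; I_f = 0.2170 + 0.02352 = 0.2405 kg·m².
ω_f = I_p ω_i / I_f = (0.2170)(63.5) / 0.2405 = 57.29 rpm.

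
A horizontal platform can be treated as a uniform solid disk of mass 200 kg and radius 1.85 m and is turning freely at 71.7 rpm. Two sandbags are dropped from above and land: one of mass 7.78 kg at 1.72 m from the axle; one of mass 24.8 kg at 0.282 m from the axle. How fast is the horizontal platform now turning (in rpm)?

The added mass arrives with no angular momentum about the axle, and any external torque about the axle is negligible, so the system's angular momentum is conserved.
I_p = ½(200)(1.85)² = 342.2 kg·m².
Added inertia Σmr² = (7.78)(1.72)² + (24.8)(0.282)² = 24.99 kg·m²; I_f = 342.2 + 24.99 = 367.2 kg·m².
ω_f = I_p ω_i / I_f = (342.2)(71.7) / 367.2 = 66.82 rpm.

ω_f ≈ 66.8 rpm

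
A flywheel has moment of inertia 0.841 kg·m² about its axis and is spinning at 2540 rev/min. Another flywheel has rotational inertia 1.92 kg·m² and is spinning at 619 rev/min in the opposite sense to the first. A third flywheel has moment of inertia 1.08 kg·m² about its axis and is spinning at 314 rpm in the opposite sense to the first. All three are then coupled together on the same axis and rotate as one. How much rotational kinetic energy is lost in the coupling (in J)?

ΔKE lost ≈ 33800 J

No external torque acts about the common axis, so total angular momentum is conserved.
Taking A's sense as positive: L = (0.8410)(2540) − (1.920)(619) − (1.080)(314) = 608.5 kg·m²·rpm.
Combined I = 0.8410 + 1.920 + 1.080 = 3.841 kg·m².
ω_f = L / I = 608.5 / 3.841 = 158.4 rpm.
KE_i = ½ΣIω² = 34370 J; KE_f = ½(3.841)(16.59)² = 528.6 J.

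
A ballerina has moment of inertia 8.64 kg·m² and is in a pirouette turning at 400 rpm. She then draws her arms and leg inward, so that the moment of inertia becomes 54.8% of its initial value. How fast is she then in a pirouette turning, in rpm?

ω₂ ≈ 730 rpm

No external torque acts about the spin axis, so angular momentum is conserved.
I₂ = 0.548 × 8.64 = 4.735 kg·m².
ω₂ = I₁ω₁ / I₂ = (8.640)(400 rpm) / (4.735) = 729.9 rpm.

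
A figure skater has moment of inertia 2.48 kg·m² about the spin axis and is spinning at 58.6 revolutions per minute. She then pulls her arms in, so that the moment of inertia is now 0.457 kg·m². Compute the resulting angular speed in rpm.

No external torque acts about the spin axis, so angular momentum is conserved.
ω₂ = I₁ω₁ / I₂ = (2.480)(58.6 rpm) / (0.4570) = 318.0 rpm.

ω₂ ≈ 318 rpm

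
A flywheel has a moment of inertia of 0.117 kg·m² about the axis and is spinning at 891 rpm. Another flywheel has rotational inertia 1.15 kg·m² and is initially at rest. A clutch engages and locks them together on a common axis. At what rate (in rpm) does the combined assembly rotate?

|ω_f| ≈ 82.3 rpm

The coupling torques are internal; angular momentum about the shared axis is conserved.
Taking A's sense as positive: L = (0.1170)(891) = 104.2 kg·m²·rpm.
Combined I = 0.1170 + 1.150 = 1.267 kg·m².
ω_f = L / I = 104.2 / 1.267 = 82.28 rpm.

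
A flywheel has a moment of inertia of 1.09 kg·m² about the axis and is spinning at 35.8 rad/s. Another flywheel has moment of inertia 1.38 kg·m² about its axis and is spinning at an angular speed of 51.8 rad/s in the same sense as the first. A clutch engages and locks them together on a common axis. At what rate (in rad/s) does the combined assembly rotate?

No external torque acts about the common axis, so total angular momentum is conserved.
Taking A's sense as positive: L = (1.090)(35.8) + (1.380)(51.8) = 110.5 kg·m²·rad/s.
Combined I = 1.090 + 1.380 = 2.470 kg·m².
ω_f = L / I = 110.5 / 2.470 = 44.74 rad/s.

|ω_f| ≈ 44.7 rad/s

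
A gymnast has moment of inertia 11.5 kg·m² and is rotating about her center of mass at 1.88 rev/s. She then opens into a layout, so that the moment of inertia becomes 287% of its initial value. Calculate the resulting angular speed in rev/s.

ω₂ ≈ 0.655 rev/s

With no external torque about the axis, L is conserved: I₁ω₁ = I₂ω₂.
I₂ = 2.87 × 11.5 = 33.01 kg·m².
ω₂ = I₁ω₁ / I₂ = (11.50)(1.88 rev/s) / (33.01) = 0.6551 rev/s.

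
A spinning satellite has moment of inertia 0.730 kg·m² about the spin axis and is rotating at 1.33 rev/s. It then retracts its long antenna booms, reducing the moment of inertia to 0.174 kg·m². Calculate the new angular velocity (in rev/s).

With no external torque about the axis, L is conserved: I₁ω₁ = I₂ω₂.
ω₂ = I₁ω₁ / I₂ = (0.7300)(1.33 rev/s) / (0.1740) = 5.580 rev/s.

ω₂ ≈ 5.58 rev/s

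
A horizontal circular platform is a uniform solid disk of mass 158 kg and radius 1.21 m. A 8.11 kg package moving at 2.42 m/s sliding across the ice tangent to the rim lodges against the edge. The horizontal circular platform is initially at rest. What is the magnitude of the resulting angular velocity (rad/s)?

About the central axle the impulsive forces during the collision are internal, so angular momentum about that axis is conserved.
I_p = ½(158)(1.21)² = 115.7 kg·m². Taking the sense of the package's angular momentum as positive, L_{package} = m v R = (8.11)(2.42)(1.21) = 23.75 kg·m²/s.
L_i = 0 + 23.75 = 23.75 kg·m²/s.
After sticking, I_f = I_p + m R² = 115.7 + (8.11)(1.21)² = 127.5 kg·m².
ω_f = L_i / I_f = 23.75 / 127.5 = 0.1862 rad/s.

|ω_f| ≈ 0.186 rad/s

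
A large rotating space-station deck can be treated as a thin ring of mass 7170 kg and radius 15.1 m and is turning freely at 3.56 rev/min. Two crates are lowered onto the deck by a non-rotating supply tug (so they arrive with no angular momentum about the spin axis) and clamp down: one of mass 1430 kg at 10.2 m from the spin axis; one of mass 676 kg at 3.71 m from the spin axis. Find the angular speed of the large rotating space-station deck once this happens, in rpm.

ω_f ≈ 3.25 rpm

No external torque acts about the spin axis; L_before = L_after.
I_p = (7170)(15.1)² = 1.635e+06 kg·m².
Added inertia Σmr² = (1430)(10.2)² + (676)(3.71)² = 1.581e+05 kg·m²; I_f = 1.635e+06 + 1.581e+05 = 1.793e+06 kg·m².
ω_f = I_p ω_i / I_f = (1.635e+06)(3.56) / 1.793e+06 = 3.246 rpm.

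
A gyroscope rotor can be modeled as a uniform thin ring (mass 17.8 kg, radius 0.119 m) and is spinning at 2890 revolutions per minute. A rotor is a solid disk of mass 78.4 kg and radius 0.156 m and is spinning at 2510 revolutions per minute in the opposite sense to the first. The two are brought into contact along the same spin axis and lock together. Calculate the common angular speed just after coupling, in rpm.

|ω_f| ≈ 1380 rpm

The coupling torques are internal; angular momentum about the shared axis is conserved.
Moments of inertia: I_A = (17.8)(0.119)² = 0.2521 kg·m²; I_B = ½(78.4)(0.156)² = 0.9540 kg·m².
Taking A's sense as positive: L = (0.2521)(2890) − (0.9540)(2510) = -1666 kg·m²·rpm.
Combined I = 0.2521 + 0.9540 = 1.206 kg·m².
ω_f = L / I = -1666 / 1.206 = -1381 rpm.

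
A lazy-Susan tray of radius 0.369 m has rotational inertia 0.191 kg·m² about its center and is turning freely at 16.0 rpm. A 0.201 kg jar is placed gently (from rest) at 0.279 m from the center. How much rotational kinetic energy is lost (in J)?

No external torque acts about the center; L_before = L_after.
Added inertia Σmr² = (0.201)(0.279)² = 0.01565 kg·m²; I_f = 0.1910 + 0.01565 = 0.2066 kg·m².
ω_f = I_p ω_i / I_f = (0.1910)(16.0) / 0.2066 = 14.79 rpm.
KE_i = ½(0.1910)(1.676 rad/s)² = 0.2681 J; KE_f = ½(0.2066)(1.549)² = 0.2478 J.

energy lost ≈ 0.0203 J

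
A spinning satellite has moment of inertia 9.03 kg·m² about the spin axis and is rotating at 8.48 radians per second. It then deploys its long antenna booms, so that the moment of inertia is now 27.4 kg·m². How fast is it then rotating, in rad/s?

ω₂ ≈ 2.79 rad/s

With no external torque about the axis, L is conserved: I₁ω₁ = I₂ω₂.
ω₂ = I₁ω₁ / I₂ = (9.030)(8.48 rad/s) / (27.40) = 2.795 rad/s.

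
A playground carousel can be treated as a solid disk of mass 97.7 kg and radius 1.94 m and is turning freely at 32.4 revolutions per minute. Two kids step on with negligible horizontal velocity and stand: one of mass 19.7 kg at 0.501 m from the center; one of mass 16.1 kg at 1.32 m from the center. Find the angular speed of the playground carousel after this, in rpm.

ω_f ≈ 27.5 rpm

No external torque acts about the center; L_before = L_after.
I_p = ½(97.7)(1.94)² = 183.9 kg·m².
Added inertia Σmr² = (19.7)(0.501)² + (16.1)(1.32)² = 33.00 kg·m²; I_f = 183.9 + 33.00 = 216.8 kg·m².
ω_f = I_p ω_i / I_f = (183.9)(32.4) / 216.8 = 27.47 rpm.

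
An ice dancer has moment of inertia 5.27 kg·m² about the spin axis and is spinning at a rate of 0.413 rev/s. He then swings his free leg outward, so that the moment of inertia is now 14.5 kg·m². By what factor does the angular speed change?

Angular momentum about the spin axis is conserved since the torque about it is zero.
ω₂/ω₁ = I₁/I₂ = 5.270 / 14.50 = 0.3634.

ω₂/ω₁ ≈ 0.363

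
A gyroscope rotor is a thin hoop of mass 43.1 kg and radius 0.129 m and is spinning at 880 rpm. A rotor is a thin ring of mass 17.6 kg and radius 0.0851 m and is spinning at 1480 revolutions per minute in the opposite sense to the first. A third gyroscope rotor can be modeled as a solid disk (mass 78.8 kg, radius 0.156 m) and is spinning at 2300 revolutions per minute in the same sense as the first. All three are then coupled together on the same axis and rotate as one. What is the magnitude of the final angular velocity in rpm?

|ω_f| ≈ 1470 rpm

The coupling torques are internal; angular momentum about the shared axis is conserved.
Moments of inertia: I_A = (43.1)(0.129)² = 0.7172 kg·m²; I_B = (17.6)(0.0851)² = 0.1275 kg·m²; I_C = ½(78.8)(0.156)² = 0.9588 kg·m².
Taking A's sense as positive: L = (0.7172)(880) − (0.1275)(1480) + (0.9588)(2300) = 2648 kg·m²·rpm.
Combined I = 0.7172 + 0.1275 + 0.9588 = 1.804 kg·m².
ω_f = L / I = 2648 / 1.804 = 1468 rpm.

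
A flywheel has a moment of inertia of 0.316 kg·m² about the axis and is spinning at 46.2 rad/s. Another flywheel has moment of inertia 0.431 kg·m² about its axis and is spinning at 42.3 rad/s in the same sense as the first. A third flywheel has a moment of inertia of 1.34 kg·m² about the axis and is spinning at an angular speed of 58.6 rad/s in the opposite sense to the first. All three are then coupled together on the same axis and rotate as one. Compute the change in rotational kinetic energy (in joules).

The coupling torques are internal; angular momentum about the shared axis is conserved.
Taking A's sense as positive: L = (0.3160)(46.2) + (0.4310)(42.3) − (1.340)(58.6) = -45.69 kg·m²·rad/s.
Combined I = 0.3160 + 0.4310 + 1.340 = 2.087 kg·m².
ω_f = L / I = -45.69 / 2.087 = -21.89 rad/s.
KE_i = ½ΣIω² = 3024 J; KE_f = ½(2.087)(21.89)² = 500.2 J.

ΔKE ≈ -2520 J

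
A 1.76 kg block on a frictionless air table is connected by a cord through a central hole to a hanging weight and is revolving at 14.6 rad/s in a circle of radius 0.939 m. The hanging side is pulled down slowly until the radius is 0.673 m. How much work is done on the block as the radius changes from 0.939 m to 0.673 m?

W ≈ 157 J

No torque about the axis ⇒ m r₁² ω₁ = m r₂² ω₂.
ω₂ = ω₁ (r₁/r₂)² = (14.6)(0.939/0.673)² = 28.42 rad/s.
W = ΔKE = ½m(v₂² − v₁²) = 156.6 J.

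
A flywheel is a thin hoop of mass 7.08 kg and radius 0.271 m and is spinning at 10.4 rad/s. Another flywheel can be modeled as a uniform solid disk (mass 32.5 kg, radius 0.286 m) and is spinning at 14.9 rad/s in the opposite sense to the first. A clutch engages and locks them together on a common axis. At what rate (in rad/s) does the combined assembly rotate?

No external torque acts about the common axis, so total angular momentum is conserved.
Moments of inertia: I_A = (7.08)(0.271)² = 0.5200 kg·m²; I_B = ½(32.5)(0.286)² = 1.329 kg·m².
Taking A's sense as positive: L = (0.5200)(10.4) − (1.329)(14.9) = -14.40 kg·m²·rad/s.
Combined I = 0.5200 + 1.329 = 1.849 kg·m².
ω_f = L / I = -14.40 / 1.849 = -7.786 rad/s.

|ω_f| ≈ 7.79 rad/s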